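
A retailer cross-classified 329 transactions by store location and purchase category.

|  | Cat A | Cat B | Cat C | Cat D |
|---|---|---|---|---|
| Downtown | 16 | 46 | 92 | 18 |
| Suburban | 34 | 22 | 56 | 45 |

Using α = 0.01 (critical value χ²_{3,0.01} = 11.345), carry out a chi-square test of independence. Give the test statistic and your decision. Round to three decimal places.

Row totals: 172, 157. Column totals: 50, 68, 148, 63. Grand total N = 329.
Expected counts (row total × column total / N):
  Downtown, Cat A: 172×50/329 = 26.1398
  Downtown, Cat B: 172×68/329 = 35.5502
  Downtown, Cat C: 172×148/329 = 77.3739
  Downtown, Cat D: 172×63/329 = 32.9362
  Suburban, Cat A: 157×50/329 = 23.8602
  Suburban, Cat B: 157×68/329 = 32.4498
  Suburban, Cat C: 157×148/329 = 70.6261
  Suburban, Cat D: 157×63/329 = 30.0638
Contributions (O − E)²/E:
  (16 − 26.1398)²/26.1398 = 3.9333
  (46 − 35.5502)²/35.5502 = 3.0717
  (92 − 77.3739)²/77.3739 = 2.7648
  (18 − 32.9362)²/32.9362 = 6.7734
  (34 − 23.8602)²/23.8602 = 4.3091
  (22 − 32.4498)²/32.4498 = 3.3651
  (56 − 70.6261)²/70.6261 = 3.0289
  (45 − 30.0638)²/30.0638 = 7.4206
χ² = 3.9333 + 3.0717 + 2.7648 + 6.7734 + 4.3091 + 3.3651 + 3.0289 + 7.4206 = 34.667
df = (2−1)(4−1) = 3. Since 34.667 > 11.345, reject the null hypothesis of independence at α = 0.01.

34.667; reject H₀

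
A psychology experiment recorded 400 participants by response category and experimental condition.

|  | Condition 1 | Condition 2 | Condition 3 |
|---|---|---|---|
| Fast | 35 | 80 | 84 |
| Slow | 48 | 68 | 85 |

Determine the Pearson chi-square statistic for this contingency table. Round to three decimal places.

Row totals: 199, 201. Column totals: 83, 148, 169. Grand total N = 400.
Expected counts (row total × column total / N):
  Fast, Condition 1: 199×83/400 = 41.2925
  Fast, Condition 2: 199×148/400 = 73.6300
  Fast, Condition 3: 199×169/400 = 84.0775
  Slow, Condition 1: 201×83/400 = 41.7075
  Slow, Condition 2: 201×148/400 = 74.3700
  Slow, Condition 3: 201×169/400 = 84.9225
Contributions (O − E)²/E:
  (35 − 41.2925)²/41.2925 = 0.9589
  (80 − 73.6300)²/73.6300 = 0.5511
  (84 − 84.0775)²/84.0775 = 0.0001
  (48 − 41.7075)²/41.7075 = 0.9494
  (68 − 74.3700)²/74.3700 = 0.5456
  (85 − 84.9225)²/84.9225 = 0.0001
χ² = 0.9589 + 0.5511 + 0.0001 + 0.9494 + 0.5456 + 0.0001 = 3.005

3.005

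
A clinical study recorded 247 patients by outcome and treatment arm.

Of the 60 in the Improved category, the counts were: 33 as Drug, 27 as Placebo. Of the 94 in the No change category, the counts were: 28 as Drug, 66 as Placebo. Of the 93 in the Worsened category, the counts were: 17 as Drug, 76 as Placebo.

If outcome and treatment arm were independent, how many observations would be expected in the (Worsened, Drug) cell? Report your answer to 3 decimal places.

Row total (Worsened) = 93; column total (Drug) = 78; grand total N = 247.
Expected count = (row total × column total) / N = 93 × 78 / 247 = 29.368.

29.368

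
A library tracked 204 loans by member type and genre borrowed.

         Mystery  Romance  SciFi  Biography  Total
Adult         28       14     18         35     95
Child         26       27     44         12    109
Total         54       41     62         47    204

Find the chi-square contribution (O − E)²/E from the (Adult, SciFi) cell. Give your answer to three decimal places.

Row total (Adult) = 95; column total (SciFi) = 62; N = 204.
Expected count E = 95 × 62 / 204 = 28.8725.
Contribution = (O − E)²/E = (18 − 28.8725)² / 28.8725 = 4.094.

4.094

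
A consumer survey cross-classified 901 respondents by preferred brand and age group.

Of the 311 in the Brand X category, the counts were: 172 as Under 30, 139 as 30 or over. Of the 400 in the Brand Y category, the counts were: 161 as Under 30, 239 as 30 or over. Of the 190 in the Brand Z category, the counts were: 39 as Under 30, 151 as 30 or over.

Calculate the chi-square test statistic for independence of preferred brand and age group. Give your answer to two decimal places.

59.17

Row totals: 311, 400, 190. Column totals: 372, 529. Grand total N = 901.
Expected counts (row total × column total / N):
  Brand X, Under 30: 311×372/901 = 128.404
  Brand X, 30 or over: 311×529/901 = 182.596
  Brand Y, Under 30: 400×372/901 = 165.150
  Brand Y, 30 or over: 400×529/901 = 234.850
  Brand Z, Under 30: 190×372/901 = 78.446
  Brand Z, 30 or over: 190×529/901 = 111.554
Contributions (O − E)²/E:
  (172 − 128.404)²/128.404 = 14.8018
  (139 − 182.596)²/182.596 = 10.4088
  (161 − 165.150)²/165.150 = 0.1043
  (239 − 234.850)²/234.850 = 0.0733
  (39 − 78.446)²/78.446 = 19.8351
  (151 − 111.554)²/111.554 = 13.9483
χ² = 14.8018 + 10.4088 + 0.1043 + 0.0733 + 19.8351 + 13.9483 = 59.17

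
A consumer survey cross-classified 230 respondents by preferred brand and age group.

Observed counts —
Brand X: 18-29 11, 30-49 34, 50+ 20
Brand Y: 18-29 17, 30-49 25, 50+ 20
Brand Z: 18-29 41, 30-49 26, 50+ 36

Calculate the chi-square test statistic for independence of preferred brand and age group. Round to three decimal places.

Row totals: 65, 62, 103. Column totals: 69, 85, 76. Grand total N = 230.
Expected counts (row total × column total / N):
  Brand X, 18-29: 65×69/230 = 19.5000
  Brand X, 30-49: 65×85/230 = 24.0217
  Brand X, 50+: 65×76/230 = 21.4783
  Brand Y, 18-29: 62×69/230 = 18.6000
  Brand Y, 30-49: 62×85/230 = 22.9130
  Brand Y, 50+: 62×76/230 = 20.4870
  Brand Z, 18-29: 103×69/230 = 30.9000
  Brand Z, 30-49: 103×85/230 = 38.0652
  Brand Z, 50+: 103×76/230 = 34.0348
Contributions (O − E)²/E:
  (11 − 19.5000)²/19.5000 = 3.7051
  (34 − 24.0217)²/24.0217 = 4.1449
  (20 − 21.4783)²/21.4783 = 0.1017
  (17 − 18.6000)²/18.6000 = 0.1376
  (25 − 22.9130)²/22.9130 = 0.1901
  (20 − 20.4870)²/20.4870 = 0.0116
  (41 − 30.9000)²/30.9000 = 3.3013
  (26 − 38.0652)²/38.0652 = 3.8242
  (36 − 34.0348)²/34.0348 = 0.1135
χ² = 3.7051 + 4.1449 + 0.1017 + 0.1376 + 0.1901 + 0.0116 + 3.3013 + 3.8242 + 0.1135 = 15.530

15.530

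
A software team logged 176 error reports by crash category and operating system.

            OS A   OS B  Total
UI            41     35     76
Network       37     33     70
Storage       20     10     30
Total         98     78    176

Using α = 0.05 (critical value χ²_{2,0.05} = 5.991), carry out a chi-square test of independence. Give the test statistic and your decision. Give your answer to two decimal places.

1.79; fail to reject H₀

Grand total N = 176.
Expected counts (row total × column total / N):
  UI, OS A: 76×98/176 = 42.318
  UI, OS B: 76×78/176 = 33.682
  Network, OS A: 70×98/176 = 38.977
  Network, OS B: 70×78/176 = 31.023
  Storage, OS A: 30×98/176 = 16.705
  Storage, OS B: 30×78/176 = 13.295
Contributions (O − E)²/E:
  (41 − 42.318)²/42.318 = 0.0410
  (35 − 33.682)²/33.682 = 0.0516
  (37 − 38.977)²/38.977 = 0.1003
  (33 − 31.023)²/31.023 = 0.1260
  (20 − 16.705)²/16.705 = 0.6499
  (10 − 13.295)²/13.295 = 0.8166
χ² = 0.0410 + 0.0516 + 0.1003 + 0.1260 + 0.6499 + 0.8166 = 1.79
df = (3−1)(2−1) = 2. Since 1.79 < 5.991, fail to reject the null hypothesis of independence at α = 0.05.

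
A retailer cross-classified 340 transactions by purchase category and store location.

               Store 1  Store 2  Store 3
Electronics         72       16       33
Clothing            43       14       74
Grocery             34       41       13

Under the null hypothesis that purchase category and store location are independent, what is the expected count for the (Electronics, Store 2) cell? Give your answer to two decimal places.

25.27

Row total (Electronics) = 121; column total (Store 2) = 71; grand total N = 340.
Expected count = (row total × column total) / N = 121 × 71 / 340 = 25.27.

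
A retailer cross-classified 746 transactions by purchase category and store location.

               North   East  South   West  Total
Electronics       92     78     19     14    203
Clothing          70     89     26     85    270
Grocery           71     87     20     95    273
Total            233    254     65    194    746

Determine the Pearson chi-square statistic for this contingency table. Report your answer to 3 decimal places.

Grand total N = 746.
Expected counts (row total × column total / N):
  Electronics, North: 203×233/746 = 63.4035
  Electronics, East: 203×254/746 = 69.1180
  Electronics, South: 203×65/746 = 17.6877
  Electronics, West: 203×194/746 = 52.7909
  Clothing, North: 270×233/746 = 84.3298
  Clothing, East: 270×254/746 = 91.9303
  Clothing, South: 270×65/746 = 23.5255
  Clothing, West: 270×194/746 = 70.2145
  Grocery, North: 273×233/746 = 85.2668
  Grocery, East: 273×254/746 = 92.9517
  Grocery, South: 273×65/746 = 23.7869
  Grocery, West: 273×194/746 = 70.9946
Contributions (O − E)²/E:
  (92 − 63.4035)²/63.4035 = 12.8977
  (78 − 69.1180)²/69.1180 = 1.1414
  (19 − 17.6877)²/17.6877 = 0.0974
  (14 − 52.7909)²/52.7909 = 28.5037
  (70 − 84.3298)²/84.3298 = 2.4350
  (89 − 91.9303)²/91.9303 = 0.0934
  (26 − 23.5255)²/23.5255 = 0.2603
  (85 − 70.2145)²/70.2145 = 3.1135
  (71 − 85.2668)²/85.2668 = 2.3871
  (87 − 92.9517)²/92.9517 = 0.3811
  (20 − 23.7869)²/23.7869 = 0.6029
  (95 − 70.9946)²/70.9946 = 8.1169
χ² = 12.8977 + 1.1414 + 0.0974 + 28.5037 + 2.4350 + 0.0934 + 0.2603 + 3.1135 + 2.3871 + 0.3811 + 0.6029 + 8.1169 = 60.030

60.030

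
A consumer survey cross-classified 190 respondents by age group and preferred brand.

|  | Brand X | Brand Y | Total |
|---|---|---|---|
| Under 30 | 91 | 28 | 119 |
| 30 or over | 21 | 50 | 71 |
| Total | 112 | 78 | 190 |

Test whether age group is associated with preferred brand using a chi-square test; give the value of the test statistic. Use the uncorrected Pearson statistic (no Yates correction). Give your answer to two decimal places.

40.41

Grand total N = 190.
Expected counts (row total × column total / N):
  Under 30, Brand X: 119×112/190 = 70.147
  Under 30, Brand Y: 119×78/190 = 48.853
  30 or over, Brand X: 71×112/190 = 41.853
  30 or over, Brand Y: 71×78/190 = 29.147
Contributions (O − E)²/E:
  (91 − 70.147)²/70.147 = 6.1991
  (28 − 48.853)²/48.853 = 8.9011
  (21 − 41.853)²/41.853 = 10.3899
  (50 − 29.147)²/29.147 = 14.9191
χ² = 6.1991 + 8.9011 + 10.3899 + 14.9191 = 40.41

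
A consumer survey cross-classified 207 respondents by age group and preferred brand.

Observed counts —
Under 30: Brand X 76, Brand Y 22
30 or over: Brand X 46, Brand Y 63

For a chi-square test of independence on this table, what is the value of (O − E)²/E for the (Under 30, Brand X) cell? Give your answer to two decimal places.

Row total (Under 30) = 98; column total (Brand X) = 122; N = 207.
Expected count E = 98 × 122 / 207 = 57.7585.
Contribution = (O − E)²/E = (76 − 57.7585)² / 57.7585 = 5.76.

5.76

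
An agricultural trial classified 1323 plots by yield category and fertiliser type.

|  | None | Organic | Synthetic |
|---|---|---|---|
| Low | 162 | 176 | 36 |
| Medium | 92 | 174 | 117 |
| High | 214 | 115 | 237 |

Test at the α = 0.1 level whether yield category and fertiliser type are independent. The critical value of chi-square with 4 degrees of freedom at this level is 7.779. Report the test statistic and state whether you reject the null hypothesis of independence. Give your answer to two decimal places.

Row totals: 374, 383, 566. Column totals: 468, 465, 390. Grand total N = 1323.
Expected counts (row total × column total / N):
  Low, None: 374×468/1323 = 132.299
  Low, Organic: 374×465/1323 = 131.451
  Low, Synthetic: 374×390/1323 = 110.249
  Medium, None: 383×468/1323 = 135.483
  Medium, Organic: 383×465/1323 = 134.615
  Medium, Synthetic: 383×390/1323 = 112.902
  High, None: 566×468/1323 = 200.218
  High, Organic: 566×465/1323 = 198.934
  High, Synthetic: 566×390/1323 = 166.848
Contributions (O − E)²/E:
  (162 − 132.299)²/132.299 = 6.6678
  (176 − 131.451)²/131.451 = 15.0977
  (36 − 110.249)²/110.249 = 50.0042
  (92 − 135.483)²/135.483 = 13.9558
  (174 − 134.615)²/134.615 = 11.5231
  (117 − 112.902)²/112.902 = 0.1487
  (214 − 200.218)²/200.218 = 0.9487
  (115 − 198.934)²/198.934 = 35.4133
  (237 − 166.848)²/166.848 = 29.4957
χ² = 6.6678 + 15.0977 + 50.0042 + 13.9558 + 11.5231 + 0.1487 + 0.9487 + 35.4133 + 29.4957 = 163.26
df = (3−1)(3−1) = 4. Since 163.26 > 7.779, reject the null hypothesis of independence at α = 0.1.

163.26; reject H₀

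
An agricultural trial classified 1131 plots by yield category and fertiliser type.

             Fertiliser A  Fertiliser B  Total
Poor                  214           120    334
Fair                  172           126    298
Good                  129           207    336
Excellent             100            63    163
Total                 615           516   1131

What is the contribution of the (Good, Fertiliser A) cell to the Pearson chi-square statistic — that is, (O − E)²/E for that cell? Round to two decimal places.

Row total (Good) = 336; column total (Fertiliser A) = 615; N = 1131.
Expected count E = 336 × 615 / 1131 = 182.706.
Contribution = (O − E)²/E = (129 − 182.706)² / 182.706 = 15.79.

15.79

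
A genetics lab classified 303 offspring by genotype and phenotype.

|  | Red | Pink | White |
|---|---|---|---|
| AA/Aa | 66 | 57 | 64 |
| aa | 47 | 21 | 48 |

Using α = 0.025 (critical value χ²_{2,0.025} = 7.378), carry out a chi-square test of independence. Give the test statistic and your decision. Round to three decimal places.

5.776; fail to reject H₀

Row totals: 187, 116. Column totals: 113, 78, 112. Grand total N = 303.
Expected counts (row total × column total / N):
  AA/Aa, Red: 187×113/303 = 69.7393
  AA/Aa, Pink: 187×78/303 = 48.1386
  AA/Aa, White: 187×112/303 = 69.1221
  aa, Red: 116×113/303 = 43.2607
  aa, Pink: 116×78/303 = 29.8614
  aa, White: 116×112/303 = 42.8779
Contributions (O − E)²/E:
  (66 − 69.7393)²/69.7393 = 0.2005
  (57 − 48.1386)²/48.1386 = 1.6312
  (64 − 69.1221)²/69.1221 = 0.3796
  (47 − 43.2607)²/43.2607 = 0.3232
  (21 − 29.8614)²/29.8614 = 2.6296
  (48 − 42.8779)²/42.8779 = 0.6119
χ² = 0.2005 + 1.6312 + 0.3796 + 0.3232 + 2.6296 + 0.6119 = 5.776
df = (2−1)(3−1) = 2. Since 5.776 < 7.378, fail to reject the null hypothesis of independence at α = 0.025.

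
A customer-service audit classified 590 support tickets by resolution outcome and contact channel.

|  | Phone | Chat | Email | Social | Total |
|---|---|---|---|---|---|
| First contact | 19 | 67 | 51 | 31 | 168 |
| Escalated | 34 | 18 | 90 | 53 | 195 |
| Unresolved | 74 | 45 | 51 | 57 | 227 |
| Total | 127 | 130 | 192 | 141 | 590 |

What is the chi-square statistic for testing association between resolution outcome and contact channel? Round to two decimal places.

83.42

Grand total N = 590.
Expected counts (row total × column total / N):
  First contact, Phone: 168×127/590 = 36.163
  First contact, Chat: 168×130/590 = 37.017
  First contact, Email: 168×192/590 = 54.671
  First contact, Social: 168×141/590 = 40.149
  Escalated, Phone: 195×127/590 = 41.975
  Escalated, Chat: 195×130/590 = 42.966
  Escalated, Email: 195×192/590 = 63.458
  Escalated, Social: 195×141/590 = 46.602
  Unresolved, Phone: 227×127/590 = 48.863
  Unresolved, Chat: 227×130/590 = 50.017
  Unresolved, Email: 227×192/590 = 73.871
  Unresolved, Social: 227×141/590 = 54.249
Contributions (O − E)²/E:
  (19 − 36.163)²/36.163 = 8.1456
  (67 − 37.017)²/37.017 = 24.2856
  (51 − 54.671)²/54.671 = 0.2465
  (31 − 40.149)²/40.149 = 2.0848
  (34 − 41.975)²/41.975 = 1.5152
  (18 − 42.966)²/42.966 = 14.5068
  (90 − 63.458)²/63.458 = 11.1015
  (53 − 46.602)²/46.602 = 0.8784
  (74 − 48.863)²/48.863 = 12.9314
  (45 − 50.017)²/50.017 = 0.5032
  (51 − 73.871)²/73.871 = 7.0810
  (57 − 54.249)²/54.249 = 0.1395
χ² = 8.1456 + 24.2856 + 0.2465 + 2.0848 + 1.5152 + 14.5068 + 11.1015 + 0.8784 + 12.9314 + 0.5032 + 7.0810 + 0.1395 = 83.42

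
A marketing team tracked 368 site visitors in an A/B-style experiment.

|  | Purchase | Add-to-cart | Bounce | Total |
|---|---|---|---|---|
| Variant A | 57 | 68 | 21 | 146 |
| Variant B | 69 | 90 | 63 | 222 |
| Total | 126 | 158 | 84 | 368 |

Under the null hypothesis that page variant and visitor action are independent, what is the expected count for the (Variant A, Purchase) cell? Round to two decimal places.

Row total (Variant A) = 146; column total (Purchase) = 126; grand total N = 368.
Expected count = (row total × column total) / N = 146 × 126 / 368 = 49.99.

49.99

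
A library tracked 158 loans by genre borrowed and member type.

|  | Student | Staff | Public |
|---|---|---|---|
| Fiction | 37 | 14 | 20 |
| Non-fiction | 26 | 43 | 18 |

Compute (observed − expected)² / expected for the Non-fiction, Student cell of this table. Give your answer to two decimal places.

Row total (Non-fiction) = 87; column total (Student) = 63; N = 158.
Expected count E = 87 × 63 / 158 = 34.690.
Contribution = (O − E)²/E = (26 − 34.690)² / 34.690 = 2.18.

2.18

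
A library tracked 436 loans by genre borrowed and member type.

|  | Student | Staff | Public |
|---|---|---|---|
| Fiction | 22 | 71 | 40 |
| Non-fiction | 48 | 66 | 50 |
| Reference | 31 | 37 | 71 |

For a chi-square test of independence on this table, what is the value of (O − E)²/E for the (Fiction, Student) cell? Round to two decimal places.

2.52

Row total (Fiction) = 133; column total (Student) = 101; N = 436.
Expected count E = 133 × 101 / 436 = 30.810.
Contribution = (O − E)²/E = (22 − 30.810)² / 30.810 = 2.52.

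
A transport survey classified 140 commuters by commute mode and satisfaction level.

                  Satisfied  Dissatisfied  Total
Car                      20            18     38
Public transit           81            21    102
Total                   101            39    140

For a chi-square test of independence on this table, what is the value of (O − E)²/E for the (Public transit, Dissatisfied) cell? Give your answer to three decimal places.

Row total (Public transit) = 102; column total (Dissatisfied) = 39; N = 140.
Expected count E = 102 × 39 / 140 = 28.4143.
Contribution = (O − E)²/E = (21 − 28.4143)² / 28.4143 = 1.935.

1.935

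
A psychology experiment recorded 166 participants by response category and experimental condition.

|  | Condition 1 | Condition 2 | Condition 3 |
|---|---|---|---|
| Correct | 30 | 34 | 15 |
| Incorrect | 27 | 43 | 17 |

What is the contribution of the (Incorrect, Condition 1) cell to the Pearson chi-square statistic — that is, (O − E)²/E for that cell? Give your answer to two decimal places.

Row total (Incorrect) = 87; column total (Condition 1) = 57; N = 166.
Expected count E = 87 × 57 / 166 = 29.873.
Contribution = (O − E)²/E = (27 − 29.873)² / 29.873 = 0.28.

0.28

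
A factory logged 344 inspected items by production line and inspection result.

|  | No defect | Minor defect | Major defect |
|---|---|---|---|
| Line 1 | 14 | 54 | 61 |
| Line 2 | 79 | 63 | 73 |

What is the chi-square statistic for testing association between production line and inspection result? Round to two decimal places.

27.41

Row totals: 129, 215. Column totals: 93, 117, 134. Grand total N = 344.
Expected counts (row total × column total / N):
  Line 1, No defect: 129×93/344 = 34.875
  Line 1, Minor defect: 129×117/344 = 43.875
  Line 1, Major defect: 129×134/344 = 50.250
  Line 2, No defect: 215×93/344 = 58.125
  Line 2, Minor defect: 215×117/344 = 73.125
  Line 2, Major defect: 215×134/344 = 83.750
Contributions (O − E)²/E:
  (14 − 34.875)²/34.875 = 12.4951
  (54 − 43.875)²/43.875 = 2.3365
  (61 − 50.250)²/50.250 = 2.2998
  (79 − 58.125)²/58.125 = 7.4970
  (63 − 73.125)²/73.125 = 1.4019
  (73 − 83.750)²/83.750 = 1.3799
χ² = 12.4951 + 2.3365 + 2.2998 + 7.4970 + 1.4019 + 1.3799 = 27.41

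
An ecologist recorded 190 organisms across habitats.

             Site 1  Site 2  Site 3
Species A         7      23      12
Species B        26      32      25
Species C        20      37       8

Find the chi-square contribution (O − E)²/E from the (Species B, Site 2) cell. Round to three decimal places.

Row total (Species B) = 83; column total (Site 2) = 92; N = 190.
Expected count E = 83 × 92 / 190 = 40.1895.
Contribution = (O − E)²/E = (32 − 40.1895)² / 40.1895 = 1.669.

1.669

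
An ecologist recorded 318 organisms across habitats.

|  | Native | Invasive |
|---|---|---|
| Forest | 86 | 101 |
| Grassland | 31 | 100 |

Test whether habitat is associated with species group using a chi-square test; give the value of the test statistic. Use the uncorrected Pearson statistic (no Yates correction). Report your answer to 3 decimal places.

16.510

Row totals: 187, 131. Column totals: 117, 201. Grand total N = 318.
Expected counts (row total × column total / N):
  Forest, Native: 187×117/318 = 68.8019
  Forest, Invasive: 187×201/318 = 118.1981
  Grassland, Native: 131×117/318 = 48.1981
  Grassland, Invasive: 131×201/318 = 82.8019
Contributions (O − E)²/E:
  (86 − 68.8019)²/68.8019 = 4.2989
  (101 − 118.1981)²/118.1981 = 2.5024
  (31 − 48.1981)²/48.1981 = 6.1366
  (100 − 82.8019)²/82.8019 = 3.5721
χ² = 4.2989 + 2.5024 + 6.1366 + 3.5721 = 16.510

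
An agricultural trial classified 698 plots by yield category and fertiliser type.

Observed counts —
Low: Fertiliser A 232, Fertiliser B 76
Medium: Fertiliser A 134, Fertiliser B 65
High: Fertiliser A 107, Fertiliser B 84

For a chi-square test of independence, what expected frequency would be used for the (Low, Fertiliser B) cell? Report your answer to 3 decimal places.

99.284

Row total (Low) = 308; column total (Fertiliser B) = 225; grand total N = 698.
Expected count = (row total × column total) / N = 308 × 225 / 698 = 99.284.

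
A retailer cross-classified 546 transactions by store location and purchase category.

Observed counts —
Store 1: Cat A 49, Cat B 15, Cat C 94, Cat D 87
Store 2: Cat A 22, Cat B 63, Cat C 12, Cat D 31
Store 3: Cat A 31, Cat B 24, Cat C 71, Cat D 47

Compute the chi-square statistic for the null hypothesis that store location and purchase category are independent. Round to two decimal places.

119.09

Row totals: 245, 128, 173. Column totals: 102, 102, 177, 165. Grand total N = 546.
Expected counts (row total × column total / N):
  Store 1, Cat A: 245×102/546 = 45.7692
  Store 1, Cat B: 245×102/546 = 45.7692
  Store 1, Cat C: 245×177/546 = 79.4231
  Store 1, Cat D: 245×165/546 = 74.0385
  Store 2, Cat A: 128×102/546 = 23.9121
  Store 2, Cat B: 128×102/546 = 23.9121
  Store 2, Cat C: 128×177/546 = 41.4945
  Store 2, Cat D: 128×165/546 = 38.6813
  Store 3, Cat A: 173×102/546 = 32.3187
  Store 3, Cat B: 173×102/546 = 32.3187
  Store 3, Cat C: 173×177/546 = 56.0824
  Store 3, Cat D: 173×165/546 = 52.2802
Contributions (O − E)²/E:
  (49 − 45.7692)²/45.7692 = 0.2281
  (15 − 45.7692)²/45.7692 = 20.6852
  (94 − 79.4231)²/79.4231 = 2.6754
  (87 − 74.0385)²/74.0385 = 2.2691
  (22 − 23.9121)²/23.9121 = 0.1529
  (63 − 23.9121)²/23.9121 = 63.8950
  (12 − 41.4945)²/41.4945 = 20.9648
  (31 − 38.6813)²/38.6813 = 1.5253
  (31 − 32.3187)²/32.3187 = 0.0538
  (24 − 32.3187)²/32.3187 = 2.1412
  (71 − 56.0824)²/56.0824 = 3.9680
  (47 − 52.2802)²/52.2802 = 0.5333
χ² = 0.2281 + 20.6852 + 2.6754 + 2.2691 + 0.1529 + 63.8950 + 20.9648 + 1.5253 + 0.0538 + 2.1412 + 3.9680 + 0.5333 = 119.09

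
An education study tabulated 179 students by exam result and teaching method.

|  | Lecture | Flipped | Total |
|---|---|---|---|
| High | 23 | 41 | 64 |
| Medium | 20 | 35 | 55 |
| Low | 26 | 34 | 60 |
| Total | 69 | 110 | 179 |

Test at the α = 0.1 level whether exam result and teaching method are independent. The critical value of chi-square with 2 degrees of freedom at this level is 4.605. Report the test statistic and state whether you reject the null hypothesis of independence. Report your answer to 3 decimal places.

Grand total N = 179.
Expected counts (row total × column total / N):
  High, Lecture: 64×69/179 = 24.6704
  High, Flipped: 64×110/179 = 39.3296
  Medium, Lecture: 55×69/179 = 21.2011
  Medium, Flipped: 55×110/179 = 33.7989
  Low, Lecture: 60×69/179 = 23.1285
  Low, Flipped: 60×110/179 = 36.8715
Contributions (O − E)²/E:
  (23 − 24.6704)²/24.6704 = 0.1131
  (41 − 39.3296)²/39.3296 = 0.0709
  (20 − 21.2011)²/21.2011 = 0.0680
  (35 − 33.7989)²/33.7989 = 0.0427
  (26 − 23.1285)²/23.1285 = 0.3565
  (34 − 36.8715)²/36.8715 = 0.2236
χ² = 0.1131 + 0.0709 + 0.0680 + 0.0427 + 0.3565 + 0.2236 = 0.875
df = (3−1)(2−1) = 2. Since 0.875 < 4.605, fail to reject the null hypothesis of independence at α = 0.1.

0.875; fail to reject H₀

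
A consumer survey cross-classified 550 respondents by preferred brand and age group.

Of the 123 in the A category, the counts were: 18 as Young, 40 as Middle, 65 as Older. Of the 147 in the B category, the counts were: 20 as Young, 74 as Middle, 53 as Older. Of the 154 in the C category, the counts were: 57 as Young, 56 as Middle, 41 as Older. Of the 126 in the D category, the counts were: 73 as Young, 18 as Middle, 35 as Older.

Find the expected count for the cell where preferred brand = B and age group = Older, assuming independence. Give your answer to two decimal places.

51.85

Row total (B) = 147; column total (Older) = 194; grand total N = 550.
Expected count = (row total × column total) / N = 147 × 194 / 550 = 51.85.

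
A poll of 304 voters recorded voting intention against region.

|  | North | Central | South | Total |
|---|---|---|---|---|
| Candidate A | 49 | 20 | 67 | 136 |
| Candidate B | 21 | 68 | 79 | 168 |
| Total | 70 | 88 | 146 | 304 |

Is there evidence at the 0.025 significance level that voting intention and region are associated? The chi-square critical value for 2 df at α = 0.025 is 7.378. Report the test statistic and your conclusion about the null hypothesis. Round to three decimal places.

Grand total N = 304.
Expected counts (row total × column total / N):
  Candidate A, North: 136×70/304 = 31.3158
  Candidate A, Central: 136×88/304 = 39.3684
  Candidate A, South: 136×146/304 = 65.3158
  Candidate B, North: 168×70/304 = 38.6842
  Candidate B, Central: 168×88/304 = 48.6316
  Candidate B, South: 168×146/304 = 80.6842
Contributions (O − E)²/E:
  (49 − 31.3158)²/31.3158 = 9.9864
  (20 − 39.3684)²/39.3684 = 9.5288
  (67 − 65.3158)²/65.3158 = 0.0434
  (21 − 38.6842)²/38.6842 = 8.0842
  (68 − 48.6316)²/48.6316 = 7.7138
  (79 − 80.6842)²/80.6842 = 0.0352
χ² = 9.9864 + 9.5288 + 0.0434 + 8.0842 + 7.7138 + 0.0352 = 35.392
df = (2−1)(3−1) = 2. Since 35.392 > 7.378, reject the null hypothesis of independence at α = 0.025.

35.392; reject H₀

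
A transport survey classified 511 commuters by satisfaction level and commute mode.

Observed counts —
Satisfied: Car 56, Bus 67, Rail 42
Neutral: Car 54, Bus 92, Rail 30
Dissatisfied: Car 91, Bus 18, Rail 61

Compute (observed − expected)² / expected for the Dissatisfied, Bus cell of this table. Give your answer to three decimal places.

28.387

Row total (Dissatisfied) = 170; column total (Bus) = 177; N = 511.
Expected count E = 170 × 177 / 511 = 58.8845.
Contribution = (O − E)²/E = (18 − 58.8845)² / 58.8845 = 28.387.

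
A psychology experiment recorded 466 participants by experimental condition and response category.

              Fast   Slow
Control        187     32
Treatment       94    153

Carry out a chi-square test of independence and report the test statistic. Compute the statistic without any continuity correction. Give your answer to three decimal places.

108.630

Row totals: 219, 247. Column totals: 281, 185. Grand total N = 466.
Expected counts (row total × column total / N):
  Control, Fast: 219×281/466 = 132.0579
  Control, Slow: 219×185/466 = 86.9421
  Treatment, Fast: 247×281/466 = 148.9421
  Treatment, Slow: 247×185/466 = 98.0579
Contributions (O − E)²/E:
  (187 − 132.0579)²/132.0579 = 22.8584
  (32 − 86.9421)²/86.9421 = 34.7201
  (94 − 148.9421)²/148.9421 = 20.2672
  (153 − 98.0579)²/98.0579 = 30.7842
χ² = 22.8584 + 34.7201 + 20.2672 + 30.7842 = 108.630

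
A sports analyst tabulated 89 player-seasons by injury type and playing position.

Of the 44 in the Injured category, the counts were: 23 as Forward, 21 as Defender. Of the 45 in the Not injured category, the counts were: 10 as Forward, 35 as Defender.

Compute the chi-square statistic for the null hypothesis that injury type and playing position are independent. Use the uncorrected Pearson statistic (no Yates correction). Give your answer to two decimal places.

Row totals: 44, 45. Column totals: 33, 56. Grand total N = 89.
Expected counts (row total × column total / N):
  Injured, Forward: 44×33/89 = 16.315
  Injured, Defender: 44×56/89 = 27.685
  Not injured, Forward: 45×33/89 = 16.685
  Not injured, Defender: 45×56/89 = 28.315
Contributions (O − E)²/E:
  (23 − 16.315)²/16.315 = 2.7391
  (21 − 27.685)²/27.685 = 1.6142
  (10 − 16.685)²/16.685 = 2.6784
  (35 − 28.315)²/28.315 = 1.5783
χ² = 2.7391 + 1.6142 + 2.6784 + 1.5783 = 8.61

8.61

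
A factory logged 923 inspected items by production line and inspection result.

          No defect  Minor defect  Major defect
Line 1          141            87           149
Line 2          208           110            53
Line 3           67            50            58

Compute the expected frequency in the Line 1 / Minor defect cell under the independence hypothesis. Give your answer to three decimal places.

Row total (Line 1) = 377; column total (Minor defect) = 247; grand total N = 923.
Expected count = (row total × column total) / N = 377 × 247 / 923 = 100.887.

100.887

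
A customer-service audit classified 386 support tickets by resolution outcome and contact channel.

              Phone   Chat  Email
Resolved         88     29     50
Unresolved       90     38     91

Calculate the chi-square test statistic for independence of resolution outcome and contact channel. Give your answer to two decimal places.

6.26

Row totals: 167, 219. Column totals: 178, 67, 141. Grand total N = 386.
Expected counts (row total × column total / N):
  Resolved, Phone: 167×178/386 = 77.010
  Resolved, Chat: 167×67/386 = 28.987
  Resolved, Email: 167×141/386 = 61.003
  Unresolved, Phone: 219×178/386 = 100.990
  Unresolved, Chat: 219×67/386 = 38.013
  Unresolved, Email: 219×141/386 = 79.997
Contributions (O − E)²/E:
  (88 − 77.010)²/77.010 = 1.5684
  (29 − 28.987)²/28.987 = 0.0000
  (50 − 61.003)²/61.003 = 1.9846
  (90 − 100.990)²/100.990 = 1.1960
  (38 − 38.013)²/38.013 = 0.0000
  (91 − 79.997)²/79.997 = 1.5134
χ² = 1.5684 + 0.0000 + 1.9846 + 1.1960 + 0.0000 + 1.5134 = 6.26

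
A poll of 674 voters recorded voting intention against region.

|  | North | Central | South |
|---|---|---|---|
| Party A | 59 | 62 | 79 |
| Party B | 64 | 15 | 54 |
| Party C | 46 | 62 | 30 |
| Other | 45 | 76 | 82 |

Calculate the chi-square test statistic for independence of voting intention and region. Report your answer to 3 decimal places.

Row totals: 200, 133, 138, 203. Column totals: 214, 215, 245. Grand total N = 674.
Expected counts (row total × column total / N):
  Party A, North: 200×214/674 = 63.5015
  Party A, Central: 200×215/674 = 63.7982
  Party A, South: 200×245/674 = 72.7003
  Party B, North: 133×214/674 = 42.2285
  Party B, Central: 133×215/674 = 42.4258
  Party B, South: 133×245/674 = 48.3457
  Party C, North: 138×214/674 = 43.8160
  Party C, Central: 138×215/674 = 44.0208
  Party C, South: 138×245/674 = 50.1632
  Other, North: 203×214/674 = 64.4540
  Other, Central: 203×215/674 = 64.7552
  Other, South: 203×245/674 = 73.7908
Contributions (O − E)²/E:
  (59 − 63.5015)²/63.5015 = 0.3191
  (62 − 63.7982)²/63.7982 = 0.0507
  (79 − 72.7003)²/72.7003 = 0.5459
  (64 − 42.2285)²/42.2285 = 11.2246
  (15 − 42.4258)²/42.4258 = 17.7292
  (54 − 48.3457)²/48.3457 = 0.6613
  (46 − 43.8160)²/43.8160 = 0.1089
  (62 − 44.0208)²/44.0208 = 7.3432
  (30 − 50.1632)²/50.1632 = 8.1046
  (45 − 64.4540)²/64.4540 = 5.8718
  (76 − 64.7552)²/64.7552 = 1.9527
  (82 − 73.7908)²/73.7908 = 0.9133
χ² = 0.3191 + 0.0507 + 0.5459 + 11.2246 + 17.7292 + 0.6613 + 0.1089 + 7.3432 + 8.1046 + 5.8718 + 1.9527 + 0.9133 = 54.825

54.825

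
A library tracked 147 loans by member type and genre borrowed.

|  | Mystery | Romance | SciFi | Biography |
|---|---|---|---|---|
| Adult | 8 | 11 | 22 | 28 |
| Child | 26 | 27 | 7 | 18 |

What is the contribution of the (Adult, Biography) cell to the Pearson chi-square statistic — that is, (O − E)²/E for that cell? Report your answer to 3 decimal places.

1.902

Row total (Adult) = 69; column total (Biography) = 46; N = 147.
Expected count E = 69 × 46 / 147 = 21.59184.
Contribution = (O − E)²/E = (28 − 21.59184)² / 21.59184 = 1.902.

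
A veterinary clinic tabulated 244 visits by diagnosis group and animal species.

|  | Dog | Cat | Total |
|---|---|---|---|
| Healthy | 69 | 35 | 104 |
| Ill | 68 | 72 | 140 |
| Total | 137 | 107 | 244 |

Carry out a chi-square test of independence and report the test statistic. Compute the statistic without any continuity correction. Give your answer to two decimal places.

Grand total N = 244.
Expected counts (row total × column total / N):
  Healthy, Dog: 104×137/244 = 58.393
  Healthy, Cat: 104×107/244 = 45.607
  Ill, Dog: 140×137/244 = 78.607
  Ill, Cat: 140×107/244 = 61.393
Contributions (O − E)²/E:
  (69 − 58.393)²/58.393 = 1.9267
  (35 − 45.607)²/45.607 = 2.4669
  (68 − 78.607)²/78.607 = 1.4313
  (72 − 61.393)²/61.393 = 1.8326
χ² = 1.9267 + 2.4669 + 1.4313 + 1.8326 = 7.66

7.66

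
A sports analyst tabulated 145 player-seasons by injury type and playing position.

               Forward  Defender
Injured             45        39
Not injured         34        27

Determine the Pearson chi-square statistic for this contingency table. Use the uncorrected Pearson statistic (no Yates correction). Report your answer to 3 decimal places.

Row totals: 84, 61. Column totals: 79, 66. Grand total N = 145.
Expected counts (row total × column total / N):
  Injured, Forward: 84×79/145 = 45.7655
  Injured, Defender: 84×66/145 = 38.2345
  Not injured, Forward: 61×79/145 = 33.2345
  Not injured, Defender: 61×66/145 = 27.7655
Contributions (O − E)²/E:
  (45 − 45.7655)²/45.7655 = 0.0128
  (39 − 38.2345)²/38.2345 = 0.0153
  (34 − 33.2345)²/33.2345 = 0.0176
  (27 − 27.7655)²/27.7655 = 0.0211
χ² = 0.0128 + 0.0153 + 0.0176 + 0.0211 = 0.067

0.067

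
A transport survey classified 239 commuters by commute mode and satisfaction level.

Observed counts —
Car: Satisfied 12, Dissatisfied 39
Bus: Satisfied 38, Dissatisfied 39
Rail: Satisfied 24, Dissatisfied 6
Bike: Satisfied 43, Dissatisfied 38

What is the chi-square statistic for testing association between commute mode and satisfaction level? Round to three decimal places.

25.322

Row totals: 51, 77, 30, 81. Column totals: 117, 122. Grand total N = 239.
Expected counts (row total × column total / N):
  Car, Satisfied: 51×117/239 = 24.9665
  Car, Dissatisfied: 51×122/239 = 26.0335
  Bus, Satisfied: 77×117/239 = 37.6946
  Bus, Dissatisfied: 77×122/239 = 39.3054
  Rail, Satisfied: 30×117/239 = 14.6862
  Rail, Dissatisfied: 30×122/239 = 15.3138
  Bike, Satisfied: 81×117/239 = 39.6527
  Bike, Dissatisfied: 81×122/239 = 41.3473
Contributions (O − E)²/E:
  (12 − 24.9665)²/24.9665 = 6.7342
  (39 − 26.0335)²/26.0335 = 6.4582
  (38 − 37.6946)²/37.6946 = 0.0025
  (39 − 39.3054)²/39.3054 = 0.0024
  (24 − 14.6862)²/14.6862 = 5.9067
  (6 − 15.3138)²/15.3138 = 5.6646
  (43 − 39.6527)²/39.6527 = 0.2826
  (38 − 41.3473)²/41.3473 = 0.2710
χ² = 6.7342 + 6.4582 + 0.0025 + 0.0024 + 5.9067 + 5.6646 + 0.2826 + 0.2710 = 25.322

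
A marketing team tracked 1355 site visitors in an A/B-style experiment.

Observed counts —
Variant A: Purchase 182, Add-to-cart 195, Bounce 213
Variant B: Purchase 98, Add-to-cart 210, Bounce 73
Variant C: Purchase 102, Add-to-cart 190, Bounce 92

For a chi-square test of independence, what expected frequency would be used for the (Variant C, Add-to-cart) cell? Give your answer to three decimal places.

168.620

Row total (Variant C) = 384; column total (Add-to-cart) = 595; grand total N = 1355.
Expected count = (row total × column total) / N = 384 × 595 / 1355 = 168.620.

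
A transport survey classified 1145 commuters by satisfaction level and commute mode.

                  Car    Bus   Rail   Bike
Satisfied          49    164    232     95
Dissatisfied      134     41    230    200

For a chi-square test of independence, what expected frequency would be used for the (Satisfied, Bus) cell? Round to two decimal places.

96.68

Row total (Satisfied) = 540; column total (Bus) = 205; grand total N = 1145.
Expected count = (row total × column total) / N = 540 × 205 / 1145 = 96.68.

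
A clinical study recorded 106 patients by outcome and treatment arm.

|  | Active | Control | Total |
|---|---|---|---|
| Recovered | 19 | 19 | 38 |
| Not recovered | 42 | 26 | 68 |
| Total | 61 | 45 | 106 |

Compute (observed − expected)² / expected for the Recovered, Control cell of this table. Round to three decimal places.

Row total (Recovered) = 38; column total (Control) = 45; N = 106.
Expected count E = 38 × 45 / 106 = 16.1321.
Contribution = (O − E)²/E = (19 − 16.1321)² / 16.1321 = 0.510.

0.510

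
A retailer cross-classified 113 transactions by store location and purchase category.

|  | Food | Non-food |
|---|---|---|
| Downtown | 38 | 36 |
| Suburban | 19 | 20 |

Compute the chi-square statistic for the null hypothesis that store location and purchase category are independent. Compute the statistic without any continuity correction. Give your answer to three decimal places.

Row totals: 74, 39. Column totals: 57, 56. Grand total N = 113.
Expected counts (row total × column total / N):
  Downtown, Food: 74×57/113 = 37.3274
  Downtown, Non-food: 74×56/113 = 36.6726
  Suburban, Food: 39×57/113 = 19.6726
  Suburban, Non-food: 39×56/113 = 19.3274
Contributions (O − E)²/E:
  (38 − 37.3274)²/37.3274 = 0.0121
  (36 − 36.6726)²/36.6726 = 0.0123
  (19 − 19.6726)²/19.6726 = 0.0230
  (20 − 19.3274)²/19.3274 = 0.0234
χ² = 0.0121 + 0.0123 + 0.0230 + 0.0234 = 0.071

0.071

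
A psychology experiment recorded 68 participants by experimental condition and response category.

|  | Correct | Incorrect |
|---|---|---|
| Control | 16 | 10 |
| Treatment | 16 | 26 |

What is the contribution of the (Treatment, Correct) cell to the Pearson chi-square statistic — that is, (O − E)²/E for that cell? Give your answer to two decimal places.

0.72

Row total (Treatment) = 42; column total (Correct) = 32; N = 68.
Expected count E = 42 × 32 / 68 = 19.765.
Contribution = (O − E)²/E = (16 − 19.765)² / 19.765 = 0.72.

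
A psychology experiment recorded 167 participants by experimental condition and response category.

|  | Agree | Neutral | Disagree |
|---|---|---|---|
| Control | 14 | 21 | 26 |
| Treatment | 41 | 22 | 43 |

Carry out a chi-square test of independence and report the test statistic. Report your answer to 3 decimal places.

Row totals: 61, 106. Column totals: 55, 43, 69. Grand total N = 167.
Expected counts (row total × column total / N):
  Control, Agree: 61×55/167 = 20.0898
  Control, Neutral: 61×43/167 = 15.7066
  Control, Disagree: 61×69/167 = 25.2036
  Treatment, Agree: 106×55/167 = 34.9102
  Treatment, Neutral: 106×43/167 = 27.2934
  Treatment, Disagree: 106×69/167 = 43.7964
Contributions (O − E)²/E:
  (14 − 20.0898)²/20.0898 = 1.8460
  (21 − 15.7066)²/15.7066 = 1.7840
  (26 − 25.2036)²/25.2036 = 0.0252
  (41 − 34.9102)²/34.9102 = 1.0623
  (22 − 27.2934)²/27.2934 = 1.0266
  (43 − 43.7964)²/43.7964 = 0.0145
χ² = 1.8460 + 1.7840 + 0.0252 + 1.0623 + 1.0266 + 0.0145 = 5.759

5.759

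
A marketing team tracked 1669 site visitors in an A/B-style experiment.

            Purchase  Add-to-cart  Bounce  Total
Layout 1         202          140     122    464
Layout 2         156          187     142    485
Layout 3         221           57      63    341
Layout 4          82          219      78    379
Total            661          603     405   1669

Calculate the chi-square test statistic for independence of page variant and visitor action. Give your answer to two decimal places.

Grand total N = 1669.
Expected counts (row total × column total / N):
  Layout 1, Purchase: 464×661/1669 = 183.765
  Layout 1, Add-to-cart: 464×603/1669 = 167.641
  Layout 1, Bounce: 464×405/1669 = 112.594
  Layout 2, Purchase: 485×661/1669 = 192.082
  Layout 2, Add-to-cart: 485×603/1669 = 175.228
  Layout 2, Bounce: 485×405/1669 = 117.690
  Layout 3, Purchase: 341×661/1669 = 135.052
  Layout 3, Add-to-cart: 341×603/1669 = 123.201
  Layout 3, Bounce: 341×405/1669 = 82.747
  Layout 4, Purchase: 379×661/1669 = 150.101
  Layout 4, Add-to-cart: 379×603/1669 = 136.930
  Layout 4, Bounce: 379×405/1669 = 91.968
Contributions (O − E)²/E:
  (202 − 183.765)²/183.765 = 1.8095
  (140 − 167.641)²/167.641 = 4.5575
  (122 − 112.594)²/112.594 = 0.7858
  (156 − 192.082)²/192.082 = 6.7779
  (187 − 175.228)²/175.228 = 0.7909
  (142 − 117.690)²/117.690 = 5.0215
  (221 − 135.052)²/135.052 = 54.6979
  (57 − 123.201)²/123.201 = 35.5725
  (63 − 82.747)²/82.747 = 4.7125
  (82 − 150.101)²/150.101 = 30.8975
  (219 − 136.930)²/136.930 = 49.1893
  (78 − 91.968)²/91.968 = 2.1214
χ² = 1.8095 + 4.5575 + 0.7858 + 6.7779 + 0.7909 + 5.0215 + 54.6979 + 35.5725 + 4.7125 + 30.8975 + 49.1893 + 2.1214 = 196.93

196.93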